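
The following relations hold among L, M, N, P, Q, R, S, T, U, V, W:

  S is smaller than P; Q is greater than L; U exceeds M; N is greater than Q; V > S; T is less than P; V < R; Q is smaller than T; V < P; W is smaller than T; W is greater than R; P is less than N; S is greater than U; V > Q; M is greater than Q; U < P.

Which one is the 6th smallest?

Piecing the relations together gives one ordering: L < Q < M < U < S < V < R < W < T < P < N.
The 6th smallest is V.

V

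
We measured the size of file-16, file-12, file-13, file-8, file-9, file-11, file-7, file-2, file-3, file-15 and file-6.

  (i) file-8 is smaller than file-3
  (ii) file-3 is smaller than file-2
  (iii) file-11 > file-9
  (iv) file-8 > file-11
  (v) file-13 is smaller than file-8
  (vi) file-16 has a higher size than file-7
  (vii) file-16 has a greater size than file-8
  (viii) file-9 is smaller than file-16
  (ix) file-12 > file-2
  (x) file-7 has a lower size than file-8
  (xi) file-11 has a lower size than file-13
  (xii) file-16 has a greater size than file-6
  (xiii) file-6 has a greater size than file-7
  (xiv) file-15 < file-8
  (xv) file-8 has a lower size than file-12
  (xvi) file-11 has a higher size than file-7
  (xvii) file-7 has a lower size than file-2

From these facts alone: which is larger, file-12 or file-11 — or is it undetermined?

file-12

file-11 < file-13 and file-13 < file-8 give file-11 < file-8.
Then file-8 < file-3 extends the chain to file-3.
With file-3 < file-2: file-11 < file-13 < file-8 < file-3 < file-2.
With file-2 < file-12: file-11 < file-13 < file-8 < file-3 < file-2 < file-12.
So file-12 is larger.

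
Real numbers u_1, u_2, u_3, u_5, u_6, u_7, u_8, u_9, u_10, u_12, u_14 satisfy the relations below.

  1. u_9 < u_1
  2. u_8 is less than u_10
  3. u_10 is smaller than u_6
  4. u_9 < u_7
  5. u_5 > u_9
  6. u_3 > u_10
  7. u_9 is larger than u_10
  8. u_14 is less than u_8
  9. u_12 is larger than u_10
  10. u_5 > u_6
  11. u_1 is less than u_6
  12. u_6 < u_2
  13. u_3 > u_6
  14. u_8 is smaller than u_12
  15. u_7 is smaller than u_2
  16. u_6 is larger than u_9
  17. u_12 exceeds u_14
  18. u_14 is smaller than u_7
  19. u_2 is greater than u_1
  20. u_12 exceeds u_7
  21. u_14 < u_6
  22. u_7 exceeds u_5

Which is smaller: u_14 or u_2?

u_14

u_14 < u_8 and u_8 < u_10 give u_14 < u_10.
With u_10 < u_9: u_14 < u_8 < u_10 < u_9.
With u_9 < u_1: u_14 < u_8 < u_10 < u_9 < u_1.
With u_1 < u_6: u_14 < u_8 < u_10 < u_9 < u_1 < u_6.
Then u_6 < u_5 extends the chain to u_5.
With u_5 < u_7: u_14 < u_8 < u_10 < u_9 < u_1 < u_6 < u_5 < u_7.
With u_7 < u_2: u_14 < u_8 < u_10 < u_9 < u_1 < u_6 < u_5 < u_7 < u_2.
So u_14 < u_2; u_14 is the smaller of the two.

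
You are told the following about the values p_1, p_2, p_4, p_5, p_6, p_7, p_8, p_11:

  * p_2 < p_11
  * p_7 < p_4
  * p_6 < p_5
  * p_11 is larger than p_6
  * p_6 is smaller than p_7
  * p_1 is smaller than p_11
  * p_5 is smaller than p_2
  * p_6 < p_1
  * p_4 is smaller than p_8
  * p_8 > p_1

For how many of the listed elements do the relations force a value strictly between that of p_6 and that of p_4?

1

Chaining upward from p_6 reaches: p_5, p_1, p_7, p_8, p_2, p_11.
Chaining downward from p_4 reaches: p_7.
Strictly between p_6 and p_4 are those in both lists: p_7 — 1 element.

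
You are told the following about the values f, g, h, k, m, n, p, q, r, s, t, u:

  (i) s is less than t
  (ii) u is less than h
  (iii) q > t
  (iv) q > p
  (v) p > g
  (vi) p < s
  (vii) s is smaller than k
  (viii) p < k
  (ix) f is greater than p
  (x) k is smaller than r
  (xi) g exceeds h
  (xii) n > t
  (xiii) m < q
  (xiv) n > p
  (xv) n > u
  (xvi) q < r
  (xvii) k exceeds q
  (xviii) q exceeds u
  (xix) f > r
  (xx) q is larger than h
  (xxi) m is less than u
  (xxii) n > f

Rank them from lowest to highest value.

The consecutive links are each given: m < u; u < h; h < g; g < p; p < s; s < t; t < q; q < k; k < r; r < f; f < n.

m < u < h < g < p < s < t < q < k < r < f < n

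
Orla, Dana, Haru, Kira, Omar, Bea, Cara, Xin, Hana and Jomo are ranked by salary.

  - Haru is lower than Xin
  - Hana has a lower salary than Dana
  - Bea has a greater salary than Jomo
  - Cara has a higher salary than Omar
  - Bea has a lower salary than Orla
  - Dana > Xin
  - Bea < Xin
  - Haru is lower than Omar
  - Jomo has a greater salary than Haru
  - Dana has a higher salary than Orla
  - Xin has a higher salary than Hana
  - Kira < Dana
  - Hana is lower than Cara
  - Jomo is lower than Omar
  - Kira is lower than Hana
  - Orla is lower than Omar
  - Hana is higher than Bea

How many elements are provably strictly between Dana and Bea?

The relations place Bea below Dana. An element lies strictly between them when it is forced above Bea and also forced below Dana.
Above Bea: {Orla, Hana, Xin, Omar, Cara}. Below Dana: {Haru, Kira, Jomo, Orla, Hana, Xin}.
Intersection: {Orla, Hana, Xin} — 3.

3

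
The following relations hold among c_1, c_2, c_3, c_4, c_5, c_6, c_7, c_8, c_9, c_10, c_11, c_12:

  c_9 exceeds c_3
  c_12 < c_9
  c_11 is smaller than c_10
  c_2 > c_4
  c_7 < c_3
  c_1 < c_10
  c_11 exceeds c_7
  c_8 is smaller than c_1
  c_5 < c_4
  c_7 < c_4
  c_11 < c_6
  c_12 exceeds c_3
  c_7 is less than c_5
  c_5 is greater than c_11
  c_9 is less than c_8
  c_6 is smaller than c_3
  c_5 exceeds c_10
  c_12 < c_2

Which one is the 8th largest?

c_12

Chaining the given pairs: c_7 < c_11 < c_6 < c_3 < c_12 < c_9 < c_8 < c_1 < c_10 < c_5 < c_4 < c_2.
Counting 8 from the largest end gives c_12.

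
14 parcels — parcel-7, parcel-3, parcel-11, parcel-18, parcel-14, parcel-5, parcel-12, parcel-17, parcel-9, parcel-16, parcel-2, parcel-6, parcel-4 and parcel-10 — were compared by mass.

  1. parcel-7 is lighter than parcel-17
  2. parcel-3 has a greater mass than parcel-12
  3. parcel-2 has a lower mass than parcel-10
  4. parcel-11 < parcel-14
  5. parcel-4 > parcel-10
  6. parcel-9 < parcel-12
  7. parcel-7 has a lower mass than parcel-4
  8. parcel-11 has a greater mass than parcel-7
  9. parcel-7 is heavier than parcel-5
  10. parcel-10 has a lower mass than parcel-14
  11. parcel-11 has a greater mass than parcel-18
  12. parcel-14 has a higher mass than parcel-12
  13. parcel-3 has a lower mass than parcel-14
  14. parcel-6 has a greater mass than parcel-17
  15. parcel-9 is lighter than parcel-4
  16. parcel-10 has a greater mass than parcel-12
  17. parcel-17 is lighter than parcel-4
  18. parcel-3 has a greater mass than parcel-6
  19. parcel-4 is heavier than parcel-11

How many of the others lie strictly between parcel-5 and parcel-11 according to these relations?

The relations place parcel-5 below parcel-11. An element lies strictly between them when it is forced above parcel-5 and also forced below parcel-11.
Above parcel-5: {parcel-7, parcel-17, parcel-6, parcel-3, parcel-14, parcel-4}. Below parcel-11: {parcel-18, parcel-7}.
Intersection: {parcel-7} — 1.

1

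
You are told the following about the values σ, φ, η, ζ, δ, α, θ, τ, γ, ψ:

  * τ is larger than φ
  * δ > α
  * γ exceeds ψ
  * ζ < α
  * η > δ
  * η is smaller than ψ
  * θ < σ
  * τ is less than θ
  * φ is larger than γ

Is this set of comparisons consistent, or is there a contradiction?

The single ordering ζ < α < δ < η < ψ < γ < φ < τ < θ < σ satisfies every listed relation, so no contradiction arises.

consistent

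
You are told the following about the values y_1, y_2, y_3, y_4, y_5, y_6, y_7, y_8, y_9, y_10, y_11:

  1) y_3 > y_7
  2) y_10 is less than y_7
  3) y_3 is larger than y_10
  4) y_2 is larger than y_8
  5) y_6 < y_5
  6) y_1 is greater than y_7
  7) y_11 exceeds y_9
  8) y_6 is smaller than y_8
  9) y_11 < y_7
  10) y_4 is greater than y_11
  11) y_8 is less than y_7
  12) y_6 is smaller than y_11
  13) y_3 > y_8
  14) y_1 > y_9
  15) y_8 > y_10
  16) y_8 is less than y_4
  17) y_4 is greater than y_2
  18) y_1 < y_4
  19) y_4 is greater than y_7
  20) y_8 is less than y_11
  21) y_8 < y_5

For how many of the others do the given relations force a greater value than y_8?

The elements the relations force above y_8 are y_5, y_2, y_11, y_7, y_1, y_4, y_3 — no chain reaches any other.
That is 7.

7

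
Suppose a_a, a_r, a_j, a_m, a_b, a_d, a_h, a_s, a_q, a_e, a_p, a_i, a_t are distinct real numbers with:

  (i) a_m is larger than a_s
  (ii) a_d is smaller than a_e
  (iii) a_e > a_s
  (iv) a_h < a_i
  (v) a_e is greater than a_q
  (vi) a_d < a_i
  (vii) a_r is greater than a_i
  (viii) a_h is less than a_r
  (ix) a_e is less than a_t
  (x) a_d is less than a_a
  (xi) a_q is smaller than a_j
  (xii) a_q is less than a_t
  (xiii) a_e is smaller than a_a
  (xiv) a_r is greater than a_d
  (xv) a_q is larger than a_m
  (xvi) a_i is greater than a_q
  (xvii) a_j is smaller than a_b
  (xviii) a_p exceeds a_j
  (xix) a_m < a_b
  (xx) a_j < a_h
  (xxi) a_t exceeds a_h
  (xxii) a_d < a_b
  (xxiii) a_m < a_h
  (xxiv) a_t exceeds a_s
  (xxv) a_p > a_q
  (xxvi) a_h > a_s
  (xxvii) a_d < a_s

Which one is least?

a_s is not least since a_d < a_s; a_m is not least since a_s < a_m; a_q is not least since a_m < a_q; a_j is not least since a_q < a_j; a_h is not least since a_m < a_h; a_i is not least since a_h < a_i; a_e is not least since a_q < a_e; a_a is not least since a_d < a_a; a_b is not least since a_j < a_b; a_r is not least since a_h < a_r; a_p is not least since a_j < a_p; a_t is not least since a_s < a_t.
Only a_d has nothing below it, so a_d is the least.

a_d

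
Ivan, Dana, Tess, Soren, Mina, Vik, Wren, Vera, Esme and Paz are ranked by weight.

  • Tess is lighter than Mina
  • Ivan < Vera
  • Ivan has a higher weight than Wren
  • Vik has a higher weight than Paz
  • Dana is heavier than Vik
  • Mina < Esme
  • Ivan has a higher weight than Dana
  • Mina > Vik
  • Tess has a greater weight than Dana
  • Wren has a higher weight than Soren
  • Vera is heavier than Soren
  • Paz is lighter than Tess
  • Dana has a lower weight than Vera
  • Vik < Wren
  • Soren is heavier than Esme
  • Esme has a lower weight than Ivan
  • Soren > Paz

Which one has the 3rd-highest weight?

Wren

Chaining the given pairs: Paz < Vik < Dana < Tess < Mina < Esme < Soren < Wren < Ivan < Vera.
The 3rd largest is Wren.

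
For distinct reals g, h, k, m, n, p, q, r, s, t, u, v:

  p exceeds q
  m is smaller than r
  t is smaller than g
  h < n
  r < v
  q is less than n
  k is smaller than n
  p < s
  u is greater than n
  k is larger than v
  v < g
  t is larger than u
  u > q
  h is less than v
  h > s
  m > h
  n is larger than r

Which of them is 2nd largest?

Piecing the relations together gives one ordering: q < p < s < h < m < r < v < k < n < u < t < g.
Counting 2 from the largest end gives t.

t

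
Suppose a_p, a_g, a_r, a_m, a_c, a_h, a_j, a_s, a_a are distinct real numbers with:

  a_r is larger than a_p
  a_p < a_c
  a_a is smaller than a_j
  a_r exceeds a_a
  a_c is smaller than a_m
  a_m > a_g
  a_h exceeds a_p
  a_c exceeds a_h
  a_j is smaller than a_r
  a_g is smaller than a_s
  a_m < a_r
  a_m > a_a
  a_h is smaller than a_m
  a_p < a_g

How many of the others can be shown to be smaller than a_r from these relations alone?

7

From a_r the given relations immediately reach a_a, a_p, a_m, a_j.
From those, a_g, a_h, a_c — 7 in total.
Nothing else is reachable below a_r; 7 in all.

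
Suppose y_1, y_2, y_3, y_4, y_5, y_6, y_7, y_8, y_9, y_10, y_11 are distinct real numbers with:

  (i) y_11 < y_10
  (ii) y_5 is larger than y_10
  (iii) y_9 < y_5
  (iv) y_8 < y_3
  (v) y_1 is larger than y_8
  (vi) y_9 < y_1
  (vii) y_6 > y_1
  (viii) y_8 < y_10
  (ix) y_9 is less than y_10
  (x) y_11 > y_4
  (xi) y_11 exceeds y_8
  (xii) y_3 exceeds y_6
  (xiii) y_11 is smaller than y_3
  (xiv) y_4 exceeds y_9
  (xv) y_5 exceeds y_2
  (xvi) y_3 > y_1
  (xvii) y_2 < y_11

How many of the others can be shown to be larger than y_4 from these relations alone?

4

Directly above y_4: y_11.
One step further: y_10, y_3 (3 so far).
One step further: y_5 (4 so far).
Nothing else is reachable above y_4; 4 in all.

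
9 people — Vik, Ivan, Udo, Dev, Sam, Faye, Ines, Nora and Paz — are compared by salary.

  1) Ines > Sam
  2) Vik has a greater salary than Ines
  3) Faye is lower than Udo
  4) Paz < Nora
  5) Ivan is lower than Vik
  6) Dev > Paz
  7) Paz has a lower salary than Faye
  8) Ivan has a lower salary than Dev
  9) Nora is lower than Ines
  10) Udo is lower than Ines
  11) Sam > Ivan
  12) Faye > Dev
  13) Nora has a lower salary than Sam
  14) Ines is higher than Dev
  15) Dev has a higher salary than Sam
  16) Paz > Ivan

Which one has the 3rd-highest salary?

The consecutive relations fix a unique order: Ivan < Paz < Nora < Sam < Dev < Faye < Udo < Ines < Vik.
The 3rd largest is Udo.

Udo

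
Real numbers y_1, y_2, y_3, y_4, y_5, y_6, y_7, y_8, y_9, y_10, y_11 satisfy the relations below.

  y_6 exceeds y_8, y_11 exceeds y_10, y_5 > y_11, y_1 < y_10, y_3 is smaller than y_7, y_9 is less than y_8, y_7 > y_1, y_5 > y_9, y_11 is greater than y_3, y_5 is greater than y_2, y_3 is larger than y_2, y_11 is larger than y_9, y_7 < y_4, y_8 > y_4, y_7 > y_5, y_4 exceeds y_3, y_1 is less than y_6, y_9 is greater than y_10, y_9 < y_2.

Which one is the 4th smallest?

Chaining the given pairs: y_1 < y_10 < y_9 < y_2 < y_3 < y_11 < y_5 < y_7 < y_4 < y_8 < y_6.
Counting 4 from the smallest end gives y_2.

y_2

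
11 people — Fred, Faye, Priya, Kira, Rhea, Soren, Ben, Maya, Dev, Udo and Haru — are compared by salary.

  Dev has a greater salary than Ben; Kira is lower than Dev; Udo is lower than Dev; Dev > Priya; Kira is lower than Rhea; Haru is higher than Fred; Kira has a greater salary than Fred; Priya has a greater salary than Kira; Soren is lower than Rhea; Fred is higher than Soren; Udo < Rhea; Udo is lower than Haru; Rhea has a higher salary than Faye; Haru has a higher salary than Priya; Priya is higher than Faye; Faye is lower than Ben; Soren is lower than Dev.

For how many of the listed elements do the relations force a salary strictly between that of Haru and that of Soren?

The relations place Soren below Haru. An element lies strictly between them when it is forced above Soren and also forced below Haru.
Above Soren: {Fred, Kira, Priya, Rhea, Dev}. Below Haru: {Udo, Faye, Fred, Kira, Priya}.
Intersection: {Fred, Kira, Priya} — 3.

3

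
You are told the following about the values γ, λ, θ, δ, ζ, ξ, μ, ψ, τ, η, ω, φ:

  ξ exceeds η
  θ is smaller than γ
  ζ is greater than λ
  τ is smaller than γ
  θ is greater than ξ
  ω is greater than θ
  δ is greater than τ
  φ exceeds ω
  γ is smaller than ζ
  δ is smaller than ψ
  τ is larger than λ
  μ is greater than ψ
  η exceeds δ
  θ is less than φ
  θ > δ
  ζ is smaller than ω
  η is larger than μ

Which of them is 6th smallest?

η

Piecing the relations together gives one ordering: λ < τ < δ < ψ < μ < η < ξ < θ < γ < ζ < ω < φ.
Counting 6 from the smallest end gives η.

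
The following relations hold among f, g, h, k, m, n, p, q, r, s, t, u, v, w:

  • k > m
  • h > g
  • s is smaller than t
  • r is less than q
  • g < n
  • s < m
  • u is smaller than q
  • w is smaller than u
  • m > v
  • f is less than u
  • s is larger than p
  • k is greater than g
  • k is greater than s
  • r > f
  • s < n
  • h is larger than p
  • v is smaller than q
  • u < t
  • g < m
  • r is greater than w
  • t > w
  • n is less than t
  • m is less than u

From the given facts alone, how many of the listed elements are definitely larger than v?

5

The elements the relations force above v are m, k, u, q, t — no chain reaches any other.
That is 5.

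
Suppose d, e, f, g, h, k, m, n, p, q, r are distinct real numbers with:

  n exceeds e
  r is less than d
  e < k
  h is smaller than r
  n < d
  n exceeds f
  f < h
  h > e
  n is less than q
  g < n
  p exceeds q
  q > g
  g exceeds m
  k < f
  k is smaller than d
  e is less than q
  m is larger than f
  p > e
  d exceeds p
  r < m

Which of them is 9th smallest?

The consecutive relations fix a unique order: e < k < f < h < r < m < g < n < q < p < d.
Counting 9 from the smallest end gives q.

q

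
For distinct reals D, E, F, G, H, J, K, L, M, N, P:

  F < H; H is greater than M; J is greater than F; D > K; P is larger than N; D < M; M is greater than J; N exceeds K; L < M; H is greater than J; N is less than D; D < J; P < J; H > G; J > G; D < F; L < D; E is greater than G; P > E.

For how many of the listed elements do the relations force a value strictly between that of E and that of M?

2

The relations place E below M. An element lies strictly between them when it is forced above E and also forced below M.
Above E: {P, J, H}. Below M: {L, G, K, N, P, D, F, J}.
Intersection: {P, J} — 2.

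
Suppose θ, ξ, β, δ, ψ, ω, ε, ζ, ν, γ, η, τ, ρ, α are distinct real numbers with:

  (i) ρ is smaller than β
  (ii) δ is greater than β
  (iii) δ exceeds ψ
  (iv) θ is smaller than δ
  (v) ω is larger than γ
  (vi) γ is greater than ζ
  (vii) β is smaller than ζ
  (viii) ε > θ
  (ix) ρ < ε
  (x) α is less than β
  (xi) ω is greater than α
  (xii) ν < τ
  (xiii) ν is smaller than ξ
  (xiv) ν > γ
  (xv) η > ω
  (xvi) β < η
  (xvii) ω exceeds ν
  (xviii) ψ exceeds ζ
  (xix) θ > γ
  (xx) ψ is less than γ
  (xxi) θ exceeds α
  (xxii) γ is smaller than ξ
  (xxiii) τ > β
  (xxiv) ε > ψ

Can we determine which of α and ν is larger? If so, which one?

α < β < ζ < ψ < γ < ν, by transitivity through β, ζ, ψ, γ.
So ν is larger.

ν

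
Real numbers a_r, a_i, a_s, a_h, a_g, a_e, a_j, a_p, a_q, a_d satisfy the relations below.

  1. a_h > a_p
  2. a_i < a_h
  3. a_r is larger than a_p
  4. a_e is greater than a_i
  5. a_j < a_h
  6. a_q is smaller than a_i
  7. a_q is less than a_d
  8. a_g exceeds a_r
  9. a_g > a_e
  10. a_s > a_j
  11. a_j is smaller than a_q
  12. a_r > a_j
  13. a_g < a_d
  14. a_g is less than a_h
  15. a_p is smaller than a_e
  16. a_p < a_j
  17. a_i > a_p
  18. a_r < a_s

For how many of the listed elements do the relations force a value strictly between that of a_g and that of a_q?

2

The relations place a_q below a_g. An element lies strictly between them when it is forced above a_q and also forced below a_g.
Above a_q: {a_i, a_e, a_h, a_d}. Below a_g: {a_p, a_j, a_r, a_i, a_e}.
Intersection: {a_i, a_e} — 2.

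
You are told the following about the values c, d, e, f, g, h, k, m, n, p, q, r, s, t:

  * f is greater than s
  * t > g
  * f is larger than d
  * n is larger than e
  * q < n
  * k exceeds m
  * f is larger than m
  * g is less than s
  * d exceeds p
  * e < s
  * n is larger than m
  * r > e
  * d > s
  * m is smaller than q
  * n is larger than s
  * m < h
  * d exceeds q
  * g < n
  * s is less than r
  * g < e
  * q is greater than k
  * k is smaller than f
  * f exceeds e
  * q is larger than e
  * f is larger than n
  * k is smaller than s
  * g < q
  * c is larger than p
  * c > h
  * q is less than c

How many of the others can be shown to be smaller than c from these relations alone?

Directly below c: p, q, h.
One step further: m, g, e, k (7 so far).
Nothing else is reachable below c; 7 in all.

7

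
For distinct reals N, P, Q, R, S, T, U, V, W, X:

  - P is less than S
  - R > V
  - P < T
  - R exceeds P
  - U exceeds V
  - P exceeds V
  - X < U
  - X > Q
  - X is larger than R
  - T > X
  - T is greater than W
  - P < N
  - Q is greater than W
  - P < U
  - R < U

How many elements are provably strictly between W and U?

The relations place W below U. An element lies strictly between them when it is forced above W and also forced below U.
Above W: {Q, X, T}. Below U: {V, P, R, Q, X}.
Intersection: {Q, X} — 2.

2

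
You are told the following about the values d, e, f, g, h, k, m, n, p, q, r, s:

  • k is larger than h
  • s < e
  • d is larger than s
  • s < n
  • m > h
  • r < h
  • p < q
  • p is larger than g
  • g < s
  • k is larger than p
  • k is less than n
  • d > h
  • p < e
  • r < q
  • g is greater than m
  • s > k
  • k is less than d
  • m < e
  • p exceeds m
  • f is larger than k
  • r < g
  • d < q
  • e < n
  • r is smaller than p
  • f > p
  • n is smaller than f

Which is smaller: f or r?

The relevant relations are r < h; h < m; m < g; g < p; p < k; k < s; s < e; e < n; n < f.
Chaining these gives r < h < m < g < p < k < s < e < n < f.
So r < f; r is the smaller of the two.

r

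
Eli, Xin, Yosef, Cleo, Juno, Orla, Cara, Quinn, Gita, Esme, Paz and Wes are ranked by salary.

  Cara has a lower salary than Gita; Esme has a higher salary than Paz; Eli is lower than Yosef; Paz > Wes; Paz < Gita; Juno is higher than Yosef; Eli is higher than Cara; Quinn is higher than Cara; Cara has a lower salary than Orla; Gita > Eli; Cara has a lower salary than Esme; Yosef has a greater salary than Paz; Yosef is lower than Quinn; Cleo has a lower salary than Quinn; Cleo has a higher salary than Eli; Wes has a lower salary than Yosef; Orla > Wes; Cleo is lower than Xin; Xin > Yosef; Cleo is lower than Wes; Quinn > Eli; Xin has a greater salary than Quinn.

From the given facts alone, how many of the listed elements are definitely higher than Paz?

6

From Paz the given relations immediately reach Yosef, Gita, Esme.
From those, Quinn, Xin, Juno — 6 in total.
Nothing else is reachable above Paz; 6 in all.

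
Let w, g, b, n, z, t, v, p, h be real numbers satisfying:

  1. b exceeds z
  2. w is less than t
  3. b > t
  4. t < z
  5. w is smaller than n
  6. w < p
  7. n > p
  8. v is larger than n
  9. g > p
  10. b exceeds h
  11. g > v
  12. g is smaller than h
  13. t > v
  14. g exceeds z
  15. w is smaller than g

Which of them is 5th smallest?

t

Piecing the relations together gives one ordering: w < p < n < v < t < z < g < h < b.
Counting 5 from the smallest end gives t.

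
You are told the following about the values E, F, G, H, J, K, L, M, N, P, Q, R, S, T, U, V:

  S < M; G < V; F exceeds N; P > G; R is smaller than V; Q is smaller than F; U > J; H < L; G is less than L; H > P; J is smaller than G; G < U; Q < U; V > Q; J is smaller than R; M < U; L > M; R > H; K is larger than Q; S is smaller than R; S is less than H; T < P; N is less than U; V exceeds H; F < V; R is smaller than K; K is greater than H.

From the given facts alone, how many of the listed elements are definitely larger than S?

7

Directly above S: M, H, R.
One step further: U, V, K, L (7 so far).
No other element is forced above S by the given relations, so the count is 7.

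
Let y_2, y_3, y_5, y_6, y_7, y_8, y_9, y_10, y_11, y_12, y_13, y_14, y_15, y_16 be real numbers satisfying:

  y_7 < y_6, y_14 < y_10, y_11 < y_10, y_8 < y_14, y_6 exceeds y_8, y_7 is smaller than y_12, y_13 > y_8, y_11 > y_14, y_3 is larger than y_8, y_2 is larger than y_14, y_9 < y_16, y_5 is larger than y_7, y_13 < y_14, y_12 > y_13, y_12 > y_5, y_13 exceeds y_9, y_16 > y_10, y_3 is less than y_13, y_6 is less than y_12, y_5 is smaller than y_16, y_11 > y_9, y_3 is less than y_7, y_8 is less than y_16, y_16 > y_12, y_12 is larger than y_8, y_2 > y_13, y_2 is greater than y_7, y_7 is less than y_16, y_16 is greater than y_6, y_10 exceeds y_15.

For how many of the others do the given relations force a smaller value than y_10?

7

Directly below y_10: y_14, y_11, y_15.
One step further: y_8, y_9, y_13 (6 so far).
One step further: y_3 (7 so far).
Nothing else is reachable below y_10; 7 in all.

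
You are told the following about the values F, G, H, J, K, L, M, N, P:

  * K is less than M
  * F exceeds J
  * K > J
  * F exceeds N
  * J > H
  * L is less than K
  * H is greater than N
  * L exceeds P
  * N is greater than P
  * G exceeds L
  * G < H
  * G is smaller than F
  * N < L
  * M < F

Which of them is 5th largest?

H

Piecing the relations together gives one ordering: P < N < L < G < H < J < K < M < F.
The 5th largest is H.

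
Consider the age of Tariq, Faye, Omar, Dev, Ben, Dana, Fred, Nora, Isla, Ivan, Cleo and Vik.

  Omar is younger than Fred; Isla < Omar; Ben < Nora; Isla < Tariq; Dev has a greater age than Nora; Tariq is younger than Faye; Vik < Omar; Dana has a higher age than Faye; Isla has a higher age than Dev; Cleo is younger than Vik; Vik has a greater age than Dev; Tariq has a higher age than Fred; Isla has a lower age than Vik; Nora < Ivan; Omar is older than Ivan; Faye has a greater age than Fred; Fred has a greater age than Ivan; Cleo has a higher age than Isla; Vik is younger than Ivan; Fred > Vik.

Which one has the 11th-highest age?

Nora

Chaining the given pairs: Ben < Nora < Dev < Isla < Cleo < Vik < Ivan < Omar < Fred < Tariq < Faye < Dana.
The 11th largest is Nora.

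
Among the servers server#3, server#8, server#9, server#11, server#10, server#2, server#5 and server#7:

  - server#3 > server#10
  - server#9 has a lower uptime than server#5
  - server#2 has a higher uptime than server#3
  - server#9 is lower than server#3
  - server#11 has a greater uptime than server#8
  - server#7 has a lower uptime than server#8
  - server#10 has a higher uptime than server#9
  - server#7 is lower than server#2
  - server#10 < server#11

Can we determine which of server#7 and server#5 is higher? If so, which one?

Following every chain through server#7: above server#7 we get server#8, server#2, server#11.
server#5 is not reached, and no chain runs the other way from server#5 to server#7.
So the given relations leave the order of server#7 and server#5 undetermined.

undetermined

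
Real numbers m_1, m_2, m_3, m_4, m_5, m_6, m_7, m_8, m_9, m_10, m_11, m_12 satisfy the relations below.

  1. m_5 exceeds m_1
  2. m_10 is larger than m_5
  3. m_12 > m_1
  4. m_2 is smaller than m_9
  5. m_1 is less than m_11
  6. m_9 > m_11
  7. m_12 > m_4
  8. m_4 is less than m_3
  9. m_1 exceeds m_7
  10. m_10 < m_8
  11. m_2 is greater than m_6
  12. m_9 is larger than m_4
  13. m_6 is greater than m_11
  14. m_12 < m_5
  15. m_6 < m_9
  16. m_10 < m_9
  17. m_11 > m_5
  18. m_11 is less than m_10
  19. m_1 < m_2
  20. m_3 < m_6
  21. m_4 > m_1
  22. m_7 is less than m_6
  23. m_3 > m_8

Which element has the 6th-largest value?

m_10

Chaining the given pairs: m_7 < m_1 < m_4 < m_12 < m_5 < m_11 < m_10 < m_8 < m_3 < m_6 < m_2 < m_9.
The 6th largest is m_10.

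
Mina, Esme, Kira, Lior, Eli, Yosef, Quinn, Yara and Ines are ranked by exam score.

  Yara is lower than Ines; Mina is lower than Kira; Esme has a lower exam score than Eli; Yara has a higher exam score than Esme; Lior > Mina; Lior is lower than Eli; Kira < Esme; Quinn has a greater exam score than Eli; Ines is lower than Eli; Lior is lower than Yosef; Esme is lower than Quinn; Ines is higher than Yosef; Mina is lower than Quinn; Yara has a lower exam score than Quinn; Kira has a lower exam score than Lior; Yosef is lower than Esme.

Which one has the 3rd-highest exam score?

Ines

Piecing the relations together gives one ordering: Mina < Kira < Lior < Yosef < Esme < Yara < Ines < Eli < Quinn.
Counting 3 from the largest end gives Ines.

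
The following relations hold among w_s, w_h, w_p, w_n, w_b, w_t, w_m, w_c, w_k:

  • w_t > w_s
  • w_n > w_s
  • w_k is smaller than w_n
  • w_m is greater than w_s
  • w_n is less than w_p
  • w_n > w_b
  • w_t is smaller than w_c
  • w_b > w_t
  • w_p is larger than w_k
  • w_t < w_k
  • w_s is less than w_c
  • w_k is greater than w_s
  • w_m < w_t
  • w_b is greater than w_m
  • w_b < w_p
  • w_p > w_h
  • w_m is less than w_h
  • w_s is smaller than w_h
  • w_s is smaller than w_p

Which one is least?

w_s

w_m is not least since w_s < w_m; w_t is not least since w_s < w_t; w_h is not least since w_m < w_h; w_b is not least since w_t < w_b; w_k is not least since w_s < w_k; w_n is not least since w_b < w_n; w_c is not least since w_s < w_c; w_p is not least since w_s < w_p.
Only w_s has nothing below it, so w_s is the least.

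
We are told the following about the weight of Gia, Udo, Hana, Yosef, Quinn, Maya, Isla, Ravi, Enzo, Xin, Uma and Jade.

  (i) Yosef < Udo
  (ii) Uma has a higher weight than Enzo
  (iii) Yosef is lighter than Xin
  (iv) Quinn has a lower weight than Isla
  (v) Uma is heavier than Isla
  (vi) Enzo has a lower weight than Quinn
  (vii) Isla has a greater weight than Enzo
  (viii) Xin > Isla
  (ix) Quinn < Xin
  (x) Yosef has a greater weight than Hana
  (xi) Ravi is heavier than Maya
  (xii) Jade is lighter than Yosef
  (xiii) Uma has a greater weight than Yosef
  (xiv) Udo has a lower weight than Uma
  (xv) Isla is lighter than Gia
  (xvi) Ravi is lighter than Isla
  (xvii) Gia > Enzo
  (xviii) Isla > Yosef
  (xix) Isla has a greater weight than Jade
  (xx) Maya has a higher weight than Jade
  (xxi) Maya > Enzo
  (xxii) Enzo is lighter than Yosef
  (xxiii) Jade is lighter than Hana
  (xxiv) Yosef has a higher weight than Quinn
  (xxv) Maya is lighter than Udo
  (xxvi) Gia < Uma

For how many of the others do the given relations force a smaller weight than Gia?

8

The elements the relations force below Gia are Jade, Hana, Enzo, Quinn, Yosef, Maya, Ravi, Isla — no chain reaches any other.
That is 8.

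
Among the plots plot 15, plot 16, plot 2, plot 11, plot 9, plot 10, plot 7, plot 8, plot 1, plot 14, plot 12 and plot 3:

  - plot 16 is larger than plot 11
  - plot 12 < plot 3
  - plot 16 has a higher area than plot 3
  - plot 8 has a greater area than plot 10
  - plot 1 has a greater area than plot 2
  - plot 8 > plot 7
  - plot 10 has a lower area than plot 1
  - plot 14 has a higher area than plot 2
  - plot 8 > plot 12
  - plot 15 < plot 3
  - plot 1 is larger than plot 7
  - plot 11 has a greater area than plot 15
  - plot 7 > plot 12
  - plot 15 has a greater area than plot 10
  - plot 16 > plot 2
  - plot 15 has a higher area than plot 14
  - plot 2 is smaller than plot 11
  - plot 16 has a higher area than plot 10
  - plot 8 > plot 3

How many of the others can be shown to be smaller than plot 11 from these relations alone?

The elements the relations force below plot 11 are plot 2, plot 10, plot 14, plot 15 — no chain reaches any other.
That is 4.

4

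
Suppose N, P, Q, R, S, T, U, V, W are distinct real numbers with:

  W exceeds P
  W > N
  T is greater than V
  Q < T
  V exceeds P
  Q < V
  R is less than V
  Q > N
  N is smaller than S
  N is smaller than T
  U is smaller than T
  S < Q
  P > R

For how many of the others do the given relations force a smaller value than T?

7

The elements the relations force below T are N, S, R, P, Q, V, U — no chain reaches any other.
That is 7.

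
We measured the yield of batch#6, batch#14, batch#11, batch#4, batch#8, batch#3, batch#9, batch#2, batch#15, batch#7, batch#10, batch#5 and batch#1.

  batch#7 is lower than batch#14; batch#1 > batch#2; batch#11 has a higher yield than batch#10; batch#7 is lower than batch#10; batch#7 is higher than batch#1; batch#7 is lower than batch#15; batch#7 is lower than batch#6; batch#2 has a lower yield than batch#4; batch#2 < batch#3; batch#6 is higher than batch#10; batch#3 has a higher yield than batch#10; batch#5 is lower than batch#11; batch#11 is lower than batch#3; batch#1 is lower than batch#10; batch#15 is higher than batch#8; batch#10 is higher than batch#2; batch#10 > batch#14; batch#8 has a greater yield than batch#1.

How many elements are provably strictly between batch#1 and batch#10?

2

Chaining upward from batch#1 reaches: batch#7, batch#8, batch#14, batch#15, batch#11, batch#3, batch#6.
Chaining downward from batch#10 reaches: batch#2, batch#7, batch#14.
Strictly between batch#1 and batch#10 are those in both lists: batch#7, batch#14 — 2 elements.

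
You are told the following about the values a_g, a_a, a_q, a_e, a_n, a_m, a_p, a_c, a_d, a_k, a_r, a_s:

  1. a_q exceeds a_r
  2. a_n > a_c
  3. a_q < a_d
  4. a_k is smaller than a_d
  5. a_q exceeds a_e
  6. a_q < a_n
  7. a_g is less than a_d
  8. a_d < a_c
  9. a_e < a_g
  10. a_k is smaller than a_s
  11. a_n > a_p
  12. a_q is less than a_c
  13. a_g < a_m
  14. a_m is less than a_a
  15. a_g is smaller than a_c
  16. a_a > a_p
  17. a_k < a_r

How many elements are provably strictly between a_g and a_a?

1

The relations place a_g below a_a. An element lies strictly between them when it is forced above a_g and also forced below a_a.
Above a_g: {a_m, a_d, a_c, a_n}. Below a_a: {a_e, a_p, a_m}.
Intersection: {a_m} — 1.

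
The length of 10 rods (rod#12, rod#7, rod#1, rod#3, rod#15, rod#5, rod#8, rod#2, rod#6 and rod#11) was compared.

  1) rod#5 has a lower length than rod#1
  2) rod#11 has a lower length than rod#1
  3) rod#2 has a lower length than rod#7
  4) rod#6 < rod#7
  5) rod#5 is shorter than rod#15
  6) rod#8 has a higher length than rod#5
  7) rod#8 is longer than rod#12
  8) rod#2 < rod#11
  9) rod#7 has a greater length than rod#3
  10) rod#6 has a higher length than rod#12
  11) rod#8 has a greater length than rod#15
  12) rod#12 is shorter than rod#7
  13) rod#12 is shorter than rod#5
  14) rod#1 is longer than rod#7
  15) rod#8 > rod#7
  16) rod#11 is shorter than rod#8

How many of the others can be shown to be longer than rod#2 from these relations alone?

Directly above rod#2: rod#7, rod#11.
One step further: rod#8, rod#1 (4 so far).
Nothing else is reachable above rod#2; 4 in all.

4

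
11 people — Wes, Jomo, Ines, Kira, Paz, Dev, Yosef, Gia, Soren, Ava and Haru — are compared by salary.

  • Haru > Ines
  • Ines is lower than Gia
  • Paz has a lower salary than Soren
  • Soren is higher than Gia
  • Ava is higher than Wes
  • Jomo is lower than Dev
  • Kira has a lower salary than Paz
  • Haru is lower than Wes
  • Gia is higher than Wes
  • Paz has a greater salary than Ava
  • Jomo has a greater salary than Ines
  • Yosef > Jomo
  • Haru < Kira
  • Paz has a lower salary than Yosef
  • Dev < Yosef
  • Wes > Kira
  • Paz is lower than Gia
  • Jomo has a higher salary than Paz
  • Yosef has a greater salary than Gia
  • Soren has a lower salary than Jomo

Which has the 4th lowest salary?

Wes

Chaining the given pairs: Ines < Haru < Kira < Wes < Ava < Paz < Gia < Soren < Jomo < Dev < Yosef.
Counting 4 from the smallest end gives Wes.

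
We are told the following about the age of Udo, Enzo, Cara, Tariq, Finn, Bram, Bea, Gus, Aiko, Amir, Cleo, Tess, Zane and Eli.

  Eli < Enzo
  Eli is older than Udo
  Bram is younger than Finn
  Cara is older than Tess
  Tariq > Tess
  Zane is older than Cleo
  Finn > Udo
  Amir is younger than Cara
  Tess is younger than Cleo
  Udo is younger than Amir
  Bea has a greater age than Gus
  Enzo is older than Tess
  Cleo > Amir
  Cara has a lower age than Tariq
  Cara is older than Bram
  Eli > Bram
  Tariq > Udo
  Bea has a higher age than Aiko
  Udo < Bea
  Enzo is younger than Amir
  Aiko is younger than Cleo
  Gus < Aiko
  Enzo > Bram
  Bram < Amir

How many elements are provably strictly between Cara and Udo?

Chaining upward from Udo reaches: Eli, Enzo, Amir, Tariq, Finn, Cleo, Zane, Bea.
Chaining downward from Cara reaches: Bram, Tess, Eli, Enzo, Amir.
Strictly between Udo and Cara are those in both lists: Eli, Enzo, Amir — 3 elements.

3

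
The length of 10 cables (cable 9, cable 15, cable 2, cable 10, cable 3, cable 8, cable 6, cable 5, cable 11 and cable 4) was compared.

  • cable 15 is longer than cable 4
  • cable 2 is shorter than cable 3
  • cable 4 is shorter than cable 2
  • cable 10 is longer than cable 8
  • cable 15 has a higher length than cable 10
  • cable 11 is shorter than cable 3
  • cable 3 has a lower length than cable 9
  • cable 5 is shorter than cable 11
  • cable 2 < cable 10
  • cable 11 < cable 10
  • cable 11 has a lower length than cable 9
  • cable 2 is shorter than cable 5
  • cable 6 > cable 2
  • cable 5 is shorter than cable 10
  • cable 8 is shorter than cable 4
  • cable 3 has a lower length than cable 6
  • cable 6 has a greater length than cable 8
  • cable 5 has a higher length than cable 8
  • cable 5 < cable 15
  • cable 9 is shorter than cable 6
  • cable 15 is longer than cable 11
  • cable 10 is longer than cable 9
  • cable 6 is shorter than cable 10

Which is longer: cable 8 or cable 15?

cable 15

cable 8 < cable 4 < cable 2 < cable 5 < cable 11 < cable 3 < cable 9 < cable 6 < cable 10 < cable 15, by transitivity through cable 4, cable 2, cable 5, cable 11, cable 3, cable 9, cable 6, cable 10.
So cable 8 < cable 15; cable 15 is the longer of the two.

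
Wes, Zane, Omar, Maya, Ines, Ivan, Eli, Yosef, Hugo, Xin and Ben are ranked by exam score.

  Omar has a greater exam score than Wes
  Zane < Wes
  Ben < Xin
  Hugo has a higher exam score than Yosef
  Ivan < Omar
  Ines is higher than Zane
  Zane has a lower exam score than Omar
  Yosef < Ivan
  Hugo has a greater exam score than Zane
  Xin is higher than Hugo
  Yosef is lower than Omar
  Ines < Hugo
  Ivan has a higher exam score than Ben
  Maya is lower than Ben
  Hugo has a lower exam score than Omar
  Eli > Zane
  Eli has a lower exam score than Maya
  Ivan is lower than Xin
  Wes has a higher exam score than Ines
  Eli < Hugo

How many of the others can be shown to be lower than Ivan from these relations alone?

The elements the relations force below Ivan are Yosef, Zane, Eli, Maya, Ben — no chain reaches any other.
That is 5.

5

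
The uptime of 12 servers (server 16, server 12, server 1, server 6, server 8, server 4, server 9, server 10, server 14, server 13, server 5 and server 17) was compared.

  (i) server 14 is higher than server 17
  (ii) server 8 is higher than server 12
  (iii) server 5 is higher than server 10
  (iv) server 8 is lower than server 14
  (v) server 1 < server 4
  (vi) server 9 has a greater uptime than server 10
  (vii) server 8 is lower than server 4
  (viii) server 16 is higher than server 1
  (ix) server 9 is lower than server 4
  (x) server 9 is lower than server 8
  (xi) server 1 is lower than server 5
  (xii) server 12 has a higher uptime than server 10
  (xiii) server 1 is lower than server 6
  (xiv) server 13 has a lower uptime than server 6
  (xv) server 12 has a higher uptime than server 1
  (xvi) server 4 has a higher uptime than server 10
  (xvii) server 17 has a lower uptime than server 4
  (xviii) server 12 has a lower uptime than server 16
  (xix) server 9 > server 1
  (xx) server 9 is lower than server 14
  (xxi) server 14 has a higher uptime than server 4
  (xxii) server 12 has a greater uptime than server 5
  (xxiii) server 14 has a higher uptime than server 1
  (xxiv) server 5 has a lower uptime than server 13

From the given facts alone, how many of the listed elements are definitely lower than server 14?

8

Directly below server 14: server 1, server 17, server 9, server 8, server 4.
One step further: server 10, server 12 (7 so far).
One step further: server 5 (8 so far).
Nothing else is reachable below server 14; 8 in all.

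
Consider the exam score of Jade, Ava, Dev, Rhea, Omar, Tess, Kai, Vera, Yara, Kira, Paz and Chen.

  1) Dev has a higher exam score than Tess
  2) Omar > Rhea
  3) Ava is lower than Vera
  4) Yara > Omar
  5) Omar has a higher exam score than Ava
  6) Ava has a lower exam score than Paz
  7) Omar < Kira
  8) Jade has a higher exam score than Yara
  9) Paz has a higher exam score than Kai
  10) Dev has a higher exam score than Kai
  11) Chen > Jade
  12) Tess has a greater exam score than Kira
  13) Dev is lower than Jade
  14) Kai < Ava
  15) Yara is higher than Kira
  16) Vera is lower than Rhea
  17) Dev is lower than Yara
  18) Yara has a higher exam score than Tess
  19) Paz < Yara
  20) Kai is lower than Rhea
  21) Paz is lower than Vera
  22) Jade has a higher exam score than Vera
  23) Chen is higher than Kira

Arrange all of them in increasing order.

Kai < Ava < Paz < Vera < Rhea < Omar < Kira < Tess < Dev < Yara < Jade < Chen

The consecutive links are each given: Kai < Ava; Ava < Paz; Paz < Vera; Vera < Rhea; Rhea < Omar; Omar < Kira; Kira < Tess; Tess < Dev; Dev < Yara; Yara < Jade; Jade < Chen.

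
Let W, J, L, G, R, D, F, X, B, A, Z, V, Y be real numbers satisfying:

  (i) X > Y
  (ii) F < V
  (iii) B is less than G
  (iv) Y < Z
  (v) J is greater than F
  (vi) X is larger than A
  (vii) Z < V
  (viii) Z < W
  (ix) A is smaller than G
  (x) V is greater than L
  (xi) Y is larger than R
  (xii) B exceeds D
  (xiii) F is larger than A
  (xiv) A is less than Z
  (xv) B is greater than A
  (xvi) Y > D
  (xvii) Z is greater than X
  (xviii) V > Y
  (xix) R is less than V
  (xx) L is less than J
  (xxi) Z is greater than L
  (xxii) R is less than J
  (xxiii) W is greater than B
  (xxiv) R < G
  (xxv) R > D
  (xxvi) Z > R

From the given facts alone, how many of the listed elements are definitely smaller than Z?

Directly below Z: A, R, L, Y, X.
One step further: D (6 so far).
No other element is forced below Z by the given relations, so the count is 6.

6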